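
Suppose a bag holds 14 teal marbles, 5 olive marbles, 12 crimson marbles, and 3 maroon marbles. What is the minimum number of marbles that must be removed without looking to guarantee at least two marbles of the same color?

Treat the 4 colors as pigeonholes.
The worst case takes 1 marble of each color without reaching 2 of any: 4 × 1 = 4.
The next marble must bring some color to 2, so 4 + 1 = 5.

5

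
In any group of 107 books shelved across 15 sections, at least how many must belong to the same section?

8

If each of the 15 sections held at most 7, the total would be at most 15 × 7 = 105 < 107, a contradiction.
So at least one holds ⌈107/15⌉ = 8.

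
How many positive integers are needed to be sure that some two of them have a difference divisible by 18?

Two integers differ by a multiple of 18 exactly when they share a remainder mod 18.
There are 18 residue classes mod 18, so 18 integers can all lie in distinct classes.
One more integer must repeat a residue, giving a difference divisible by 18. So n = 18 + 1 = 19.

19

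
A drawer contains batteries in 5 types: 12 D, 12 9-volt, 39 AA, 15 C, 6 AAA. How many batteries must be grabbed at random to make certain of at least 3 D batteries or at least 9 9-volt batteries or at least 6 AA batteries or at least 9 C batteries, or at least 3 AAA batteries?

The worst case stops just short of every target: 2 D, 8 9-volt, 5 AA, 8 C, 2 AAA — 2 + 8 + 5 + 8 + 2 = 25 batteries.
One more battery must push some type to its target, so 25 + 1 = 26.

26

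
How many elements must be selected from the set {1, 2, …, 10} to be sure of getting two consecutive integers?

Partition {1, …, 10} into 5 pairs: {1,2}, {3,4}, …, {9,10}.
Choosing 5 integers — say the 5 even numbers 2, 4, …, 10 — takes one from each pair and avoids the property.
Choosing 6 forces two into the same pair by pigeonhole, and those are consecutive. So 6.

6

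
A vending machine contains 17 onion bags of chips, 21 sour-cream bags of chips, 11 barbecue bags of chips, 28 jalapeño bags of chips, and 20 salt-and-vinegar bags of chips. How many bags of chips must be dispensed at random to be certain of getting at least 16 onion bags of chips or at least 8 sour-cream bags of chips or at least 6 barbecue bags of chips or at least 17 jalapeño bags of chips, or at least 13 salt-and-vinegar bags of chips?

56

Each of the 5 flavors has its own threshold; avoid all of them simultaneously.
The worst case stops just short of every target: 15 onion, 7 sour-cream, 5 barbecue, 16 jalapeño, 12 salt-and-vinegar — 15 + 7 + 5 + 16 + 12 = 55 bags of chips.
One more bag of chips must push some flavor to its target, so 55 + 1 = 56.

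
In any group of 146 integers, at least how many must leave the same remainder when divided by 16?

10

If each of the 16 residue classes modulo 16 held at most 9, the total would be at most 16 × 9 = 144 < 146, a contradiction.
So at least one holds ⌈146/16⌉ = 10.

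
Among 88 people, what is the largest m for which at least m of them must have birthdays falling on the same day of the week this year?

The 88 people fall into 7 days of the week.
If each of the 7 days of the week held at most 12, the total would be at most 7 × 12 = 84 < 88, a contradiction.
So at least one holds ⌈88/7⌉ = 13.

13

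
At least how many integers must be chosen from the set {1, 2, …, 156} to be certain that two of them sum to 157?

Partition {1, …, 156} into 78 pairs: {1,156}, {2,155}, …, {78,79}.
Choosing 78 integers — say the integers 1 through 78 — takes one from each pair and avoids the property.
Choosing 79 forces two into the same pair by pigeonhole, and those sum to 157. So 79.

79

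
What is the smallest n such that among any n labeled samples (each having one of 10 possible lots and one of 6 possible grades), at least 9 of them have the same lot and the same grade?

481

There are 10 × 6 = 60 (lot, grade) combinations acting as pigeonholes.
With 60 × 8 = 480 labeled samples we could place exactly 8 in each, with no (lot, grade) pair reaching 9.
One more forces some (lot, grade) pair to hold 9, so 480 + 1 = 481.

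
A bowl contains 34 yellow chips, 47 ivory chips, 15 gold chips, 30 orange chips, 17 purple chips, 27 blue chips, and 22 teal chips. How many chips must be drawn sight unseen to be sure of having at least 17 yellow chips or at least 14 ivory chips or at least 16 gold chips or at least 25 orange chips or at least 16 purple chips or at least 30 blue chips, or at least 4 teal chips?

The worst case stops just short of every target: 16 yellow, 13 ivory, 15 gold, 24 orange, 15 purple, all 27 blue, 3 teal — 16 + 13 + 15 + 24 + 15 + 27 + 3 = 113 chips.
One more chip must push some color to its target, so 113 + 1 = 114.

114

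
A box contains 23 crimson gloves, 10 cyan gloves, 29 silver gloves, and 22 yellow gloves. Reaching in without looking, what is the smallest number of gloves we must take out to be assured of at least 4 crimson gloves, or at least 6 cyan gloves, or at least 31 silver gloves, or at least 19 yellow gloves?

The worst case stops just short of every target: 3 crimson, 5 cyan, all 29 silver, 18 yellow — 3 + 5 + 29 + 18 = 55 gloves.
One more glove must push some color to its target, so 55 + 1 = 56.

56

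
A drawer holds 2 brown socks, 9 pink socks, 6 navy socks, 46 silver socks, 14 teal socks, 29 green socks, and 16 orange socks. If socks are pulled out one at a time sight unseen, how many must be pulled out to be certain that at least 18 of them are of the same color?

In the worst case we take at most 17 of each color, but all 2 brown, all 9 pink, all 6 navy, all 14 teal, and all 16 orange (fewer than 17), giving 2 + 9 + 6 + 17 + 14 + 17 + 16 = 81.
One more sock then forces some color to 18, so 81 + 1 = 82.

82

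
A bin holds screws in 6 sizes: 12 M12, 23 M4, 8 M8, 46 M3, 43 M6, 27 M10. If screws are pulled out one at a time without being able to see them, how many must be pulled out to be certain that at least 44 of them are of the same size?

157

In the worst case we take at most 43 of each size, but all 12 M12, all 23 M4, all 8 M8, and all 27 M10 (fewer than 43), giving 12 + 23 + 8 + 43 + 43 + 27 = 156.
One more screw then forces some size to 44, so 156 + 1 = 157.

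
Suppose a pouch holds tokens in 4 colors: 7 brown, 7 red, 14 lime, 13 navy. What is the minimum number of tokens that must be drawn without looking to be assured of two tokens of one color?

5

Treat the 4 colors as pigeonholes.
The worst case takes 1 token of each color without reaching 2 of any: 4 × 1 = 4.
The next token must bring some color to 2, so 4 + 1 = 5.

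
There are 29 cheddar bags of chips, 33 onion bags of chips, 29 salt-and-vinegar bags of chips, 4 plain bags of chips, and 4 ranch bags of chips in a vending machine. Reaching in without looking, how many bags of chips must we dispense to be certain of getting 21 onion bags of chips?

87

The worst case draws every non-onion bag of chips first: 29 + 29 + 4 + 4 = 66.
The next 21 draws are then forced to be onion, giving 66 + 21 = 87.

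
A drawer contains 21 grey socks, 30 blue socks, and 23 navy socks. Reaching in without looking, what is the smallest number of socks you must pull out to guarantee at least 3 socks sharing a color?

7

Treat the 3 colors as pigeonholes.
The worst case takes 2 socks of each color without reaching 3 of any: 3 × 2 = 6.
The next sock must bring some color to 3, so 6 + 1 = 7.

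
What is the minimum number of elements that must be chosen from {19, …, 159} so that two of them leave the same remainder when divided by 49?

Use the pigeonhole principle on residue classes: group the integers by remainder mod 49; there are 49 residue classes, each nonempty in this range.
Choosing one from each class (49 integers) avoids any shared remainder.
One more choice must repeat a class, so two differ by a multiple of 49. Hence 49 + 1 = 50.

50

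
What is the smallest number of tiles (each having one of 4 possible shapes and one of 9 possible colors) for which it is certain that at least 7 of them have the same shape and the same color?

There are 4 × 9 = 36 (shape, color) combinations acting as pigeonholes.
With 36 × 6 = 216 tiles we could place exactly 6 in each, with no (shape, color) pair reaching 7.
One more forces some (shape, color) pair to hold 7, so 216 + 1 = 217.

217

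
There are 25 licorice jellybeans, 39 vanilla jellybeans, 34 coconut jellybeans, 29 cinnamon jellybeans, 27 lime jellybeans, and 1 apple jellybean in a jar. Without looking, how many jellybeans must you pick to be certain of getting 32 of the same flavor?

145

In the worst case we take at most 31 of each flavor, but all 25 licorice, all 29 cinnamon, all 27 lime, and all 1 apple (fewer than 31), giving 25 + 31 + 31 + 29 + 27 + 1 = 144.
One more jellybean then forces some flavor to 32, so 144 + 1 = 145.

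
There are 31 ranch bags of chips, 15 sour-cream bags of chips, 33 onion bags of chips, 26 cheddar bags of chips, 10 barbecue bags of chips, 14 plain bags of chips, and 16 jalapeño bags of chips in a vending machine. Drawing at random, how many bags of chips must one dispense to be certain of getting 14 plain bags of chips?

To avoid plain bags of chips as long as possible, exhaust the other 6 flavors first.
The worst case draws every non-plain bag of chips first: 31 + 15 + 33 + 26 + 10 + 16 = 131.
The next 14 draws are then forced to be plain, giving 131 + 14 = 145.

145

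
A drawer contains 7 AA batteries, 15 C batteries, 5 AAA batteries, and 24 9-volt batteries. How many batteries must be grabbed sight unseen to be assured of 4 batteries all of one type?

The worst case takes 3 batteries of each type without reaching 4 of any: 4 × 3 = 12.
The next battery must bring some type to 4, so 12 + 1 = 13.

13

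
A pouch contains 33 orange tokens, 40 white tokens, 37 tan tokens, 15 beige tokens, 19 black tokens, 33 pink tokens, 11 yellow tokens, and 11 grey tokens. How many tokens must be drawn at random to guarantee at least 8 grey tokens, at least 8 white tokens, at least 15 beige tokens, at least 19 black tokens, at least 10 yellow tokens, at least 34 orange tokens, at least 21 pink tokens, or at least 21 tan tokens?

Each of the 8 colors has its own threshold; avoid all of them simultaneously.
The worst case stops just short of every target: 33 orange, 7 white, 20 tan, 14 beige, 18 black, 20 pink, 9 yellow, 7 grey — 33 + 7 + 20 + 14 + 18 + 20 + 9 + 7 = 128 tokens.
One more token must push some color to its target, so 128 + 1 = 129.

129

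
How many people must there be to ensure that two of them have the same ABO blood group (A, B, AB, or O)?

5

There are 4 ABO blood groups acting as pigeonholes.
With 4 people we could place one in each, avoiding any repeat.
One more forces some class to hold 2, so 4 + 1 = 5.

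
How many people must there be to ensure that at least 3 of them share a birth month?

There are 12 months of the year acting as pigeonholes.
With 12 × 2 = 24 people we could place exactly 2 in each, with no class reaching 3.
One more forces some class to hold 3, so 24 + 1 = 25.

25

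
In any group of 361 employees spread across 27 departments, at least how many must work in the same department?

14

The 361 employees fall into 27 departments.
If each of the 27 departments held at most 13, the total would be at most 27 × 13 = 351 < 361, a contradiction.
So at least one holds ⌈361/27⌉ = 14.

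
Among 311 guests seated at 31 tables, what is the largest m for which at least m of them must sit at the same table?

11

The 311 guests fall into 31 tables.
If each of the 31 tables held at most 10, the total would be at most 31 × 10 = 310 < 311, a contradiction.
So at least one holds ⌈311/31⌉ = 11.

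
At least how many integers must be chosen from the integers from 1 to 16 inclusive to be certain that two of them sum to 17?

9

Partition {1, …, 16} into 8 pairs: {1,16}, {2,15}, …, {8,9}.
Choosing 8 integers — say the integers 1 through 8 — takes one from each pair and avoids the property.
Choosing 9 forces two into the same pair by pigeonhole, and those sum to 17. So 9.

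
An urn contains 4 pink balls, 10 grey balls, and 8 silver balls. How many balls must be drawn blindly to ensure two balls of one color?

4

The worst case takes 1 ball of each color without reaching 2 of any: 3 × 1 = 3.
The next ball must bring some color to 2, so 3 + 1 = 4.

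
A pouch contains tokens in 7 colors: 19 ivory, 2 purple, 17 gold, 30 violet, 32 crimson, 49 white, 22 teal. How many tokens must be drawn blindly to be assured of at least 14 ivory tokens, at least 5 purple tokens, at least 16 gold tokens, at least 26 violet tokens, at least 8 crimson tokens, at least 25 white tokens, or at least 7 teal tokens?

93

The worst case stops just short of every target: 13 ivory, all 2 purple, 15 gold, 25 violet, 7 crimson, 24 white, 6 teal — 13 + 2 + 15 + 25 + 7 + 24 + 6 = 92 tokens.
One more token must push some color to its target, so 92 + 1 = 93.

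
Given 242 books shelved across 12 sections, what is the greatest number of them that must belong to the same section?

If each of the 12 sections held at most 20, the total would be at most 12 × 20 = 240 < 242, a contradiction.
So at least one holds ⌈242/12⌉ = 21.

21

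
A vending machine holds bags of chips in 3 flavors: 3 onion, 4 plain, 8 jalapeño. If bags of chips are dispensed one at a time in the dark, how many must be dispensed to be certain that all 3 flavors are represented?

13

The hardest flavor to obtain is onion: we could draw every other bag of chips first — 15 − 3 = 12 bags of chips — without a single onion one.
The next draw must be onion, so 12 + 1 = 13.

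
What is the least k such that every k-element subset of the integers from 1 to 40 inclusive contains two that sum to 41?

Partition {1, …, 40} into 20 pairs: {1,40}, {2,39}, …, {20,21}.
Choosing 20 integers — say the integers 1 through 20 — takes one from each pair and avoids the property.
Choosing 21 forces two into the same pair by pigeonhole, and those sum to 41. So 21.

21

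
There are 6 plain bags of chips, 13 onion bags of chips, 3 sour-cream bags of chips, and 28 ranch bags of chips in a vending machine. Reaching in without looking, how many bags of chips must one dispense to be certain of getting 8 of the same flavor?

24

Treat the 4 flavors as pigeonholes.
In the worst case we take at most 7 of each flavor, but all 6 plain and all 3 sour-cream (fewer than 7), giving 6 + 7 + 3 + 7 = 23.
One more bag of chips then forces some flavor to 8, so 23 + 1 = 24.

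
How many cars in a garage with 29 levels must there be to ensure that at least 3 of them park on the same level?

There are 29 levels acting as pigeonholes.
With 29 × 2 = 58 cars we could place exactly 2 in each, with no class reaching 3.
One more forces some class to hold 3, so 58 + 1 = 59.

59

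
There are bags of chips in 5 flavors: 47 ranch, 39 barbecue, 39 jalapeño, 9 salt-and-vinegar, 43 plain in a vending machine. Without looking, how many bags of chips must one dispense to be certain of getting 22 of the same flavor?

94

In the worst case we take at most 21 of each flavor, but all 9 salt-and-vinegar (fewer than 21), giving 21 + 21 + 21 + 9 + 21 = 93.
One more bag of chips then forces some flavor to 22, so 93 + 1 = 94.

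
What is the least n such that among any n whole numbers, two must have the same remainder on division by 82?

Two integers differ by a multiple of 82 exactly when they share a remainder mod 82.
There are 82 residue classes mod 82, so 82 integers can all lie in distinct classes.
One more integer must repeat a residue, giving a difference divisible by 82. So n = 82 + 1 = 83.

83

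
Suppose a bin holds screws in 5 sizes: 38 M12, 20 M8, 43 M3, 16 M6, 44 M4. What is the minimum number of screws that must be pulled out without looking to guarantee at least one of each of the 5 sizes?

The hardest size to obtain is M6: we could draw every other screw first — 161 − 16 = 145 screws — without a single M6 one.
The next draw must be M6, so 145 + 1 = 146.

146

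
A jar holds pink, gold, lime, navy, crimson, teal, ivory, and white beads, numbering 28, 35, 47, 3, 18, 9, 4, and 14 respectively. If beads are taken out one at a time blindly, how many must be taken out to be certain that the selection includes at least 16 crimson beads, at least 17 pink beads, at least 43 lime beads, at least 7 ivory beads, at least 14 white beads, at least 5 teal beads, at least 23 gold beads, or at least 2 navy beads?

118

Each of the 8 colors has its own threshold; avoid all of them simultaneously.
The worst case stops just short of every target: 16 pink, 22 gold, 42 lime, 1 navy, 15 crimson, 4 teal, all 4 ivory, 13 white — 16 + 22 + 42 + 1 + 15 + 4 + 4 + 13 = 117 beads.
One more bead must push some color to its target, so 117 + 1 = 118.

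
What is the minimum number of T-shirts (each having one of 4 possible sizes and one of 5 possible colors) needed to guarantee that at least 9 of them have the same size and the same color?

There are 4 × 5 = 20 (size, color) combinations acting as pigeonholes.
With 20 × 8 = 160 T-shirts we could place exactly 8 in each, with no (size, color) pair reaching 9.
One more forces some (size, color) pair to hold 9, so 160 + 1 = 161.

161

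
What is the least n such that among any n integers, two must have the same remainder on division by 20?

21

Use the pigeonhole principle on residue classes: two integers differ by a multiple of 20 exactly when they share a remainder mod 20.
There are 20 residue classes mod 20, so 20 integers can all lie in distinct classes.
One more integer must repeat a residue, giving a difference divisible by 20. So n = 20 + 1 = 21.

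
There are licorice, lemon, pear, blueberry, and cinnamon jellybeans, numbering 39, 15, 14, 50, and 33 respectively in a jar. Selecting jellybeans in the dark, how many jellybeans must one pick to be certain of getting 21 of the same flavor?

In the worst case we take at most 20 of each flavor, but all 15 lemon and all 14 pear (fewer than 20), giving 20 + 15 + 14 + 20 + 20 = 89.
One more jellybean then forces some flavor to 21, so 89 + 1 = 90.

90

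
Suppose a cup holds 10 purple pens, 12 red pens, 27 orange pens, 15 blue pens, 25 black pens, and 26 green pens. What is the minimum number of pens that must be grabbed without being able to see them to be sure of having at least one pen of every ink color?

The hardest ink color to obtain is purple: we could draw every other pen first — 115 − 10 = 105 pens — without a single purple one.
The next draw must be purple, so 105 + 1 = 106.

106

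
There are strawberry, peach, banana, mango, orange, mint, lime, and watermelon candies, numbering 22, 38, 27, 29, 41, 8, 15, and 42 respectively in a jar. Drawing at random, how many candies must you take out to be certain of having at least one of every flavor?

The hardest flavor to obtain is mint: we could draw every other candy first — 222 − 8 = 214 candies — without a single mint one.
The next draw must be mint, so 214 + 1 = 215.

215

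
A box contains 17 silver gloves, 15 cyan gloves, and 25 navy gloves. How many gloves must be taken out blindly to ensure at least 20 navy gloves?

52

To avoid navy gloves as long as possible, exhaust the other 2 colors first.
The worst case draws every non-navy glove first: 17 + 15 = 32.
The next 20 draws are then forced to be navy, giving 32 + 20 = 52.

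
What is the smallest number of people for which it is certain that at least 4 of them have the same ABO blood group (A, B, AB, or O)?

13

There are 4 ABO blood groups acting as pigeonholes.
With 4 × 3 = 12 people we could place exactly 3 in each, with no class reaching 4.
One more forces some class to hold 4, so 12 + 1 = 13.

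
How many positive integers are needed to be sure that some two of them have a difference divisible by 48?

49

Two integers differ by a multiple of 48 exactly when they share a remainder mod 48.
There are 48 residue classes mod 48, so 48 integers can all lie in distinct classes.
One more integer must repeat a residue, giving a difference divisible by 48. So n = 48 + 1 = 49.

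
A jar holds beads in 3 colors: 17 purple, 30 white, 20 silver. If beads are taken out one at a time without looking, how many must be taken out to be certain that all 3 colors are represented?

51

The hardest color to obtain is purple: we could draw every other bead first — 67 − 17 = 50 beads — without a single purple one.
The next draw must be purple, so 50 + 1 = 51.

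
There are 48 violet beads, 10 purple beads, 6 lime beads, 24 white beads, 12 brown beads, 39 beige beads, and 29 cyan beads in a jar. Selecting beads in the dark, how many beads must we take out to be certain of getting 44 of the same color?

164

In the worst case we take at most 43 of each color, but all 10 purple, all 6 lime, all 24 white, all 12 brown, all 39 beige, and all 29 cyan (fewer than 43), giving 43 + 10 + 6 + 24 + 12 + 39 + 29 = 163.
One more bead then forces some color to 44, so 163 + 1 = 164.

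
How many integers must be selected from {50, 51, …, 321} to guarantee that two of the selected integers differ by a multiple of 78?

79

Use the pigeonhole principle on residue classes: group the integers by remainder mod 78; there are 78 residue classes, each nonempty in this range.
Choosing one from each class (78 integers) avoids any shared remainder.
One more choice must repeat a class, so two differ by a multiple of 78. Hence 78 + 1 = 79.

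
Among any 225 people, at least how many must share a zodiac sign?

19

If each of the 12 zodiac signs held at most 18, the total would be at most 12 × 18 = 216 < 225, a contradiction.
So at least one holds ⌈225/12⌉ = 19.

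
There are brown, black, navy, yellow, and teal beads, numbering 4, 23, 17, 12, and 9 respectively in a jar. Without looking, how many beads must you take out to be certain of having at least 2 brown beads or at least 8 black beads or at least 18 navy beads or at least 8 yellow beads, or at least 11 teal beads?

Each of the 5 colors has its own threshold; avoid all of them simultaneously.
The worst case stops just short of every target: 1 brown, 7 black, 17 navy, 7 yellow, all 9 teal — 1 + 7 + 17 + 7 + 9 = 41 beads.
One more bead must push some color to its target, so 41 + 1 = 42.

42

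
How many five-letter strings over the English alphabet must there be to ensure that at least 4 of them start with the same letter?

79

There are 26 possible first letters acting as pigeonholes.
With 26 × 3 = 78 five-letter strings over the English alphabet we could place exactly 3 in each, with no class reaching 4.
One more forces some class to hold 4, so 78 + 1 = 79.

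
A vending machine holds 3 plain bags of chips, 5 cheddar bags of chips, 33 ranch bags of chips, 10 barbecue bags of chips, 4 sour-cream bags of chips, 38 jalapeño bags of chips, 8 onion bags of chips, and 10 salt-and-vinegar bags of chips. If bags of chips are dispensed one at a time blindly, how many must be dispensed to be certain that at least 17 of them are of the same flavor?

Treat the 8 flavors as pigeonholes.
In the worst case we take at most 16 of each flavor, but all 3 plain, all 5 cheddar, all 10 barbecue, all 4 sour-cream, all 8 onion, and all 10 salt-and-vinegar (fewer than 16), giving 3 + 5 + 16 + 10 + 4 + 16 + 8 + 10 = 72.
One more bag of chips then forces some flavor to 17, so 72 + 1 = 73.

73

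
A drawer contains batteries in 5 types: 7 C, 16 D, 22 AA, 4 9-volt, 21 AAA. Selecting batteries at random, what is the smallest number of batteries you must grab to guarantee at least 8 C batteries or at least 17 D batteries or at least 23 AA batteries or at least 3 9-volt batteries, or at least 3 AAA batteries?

Each of the 5 types has its own threshold; avoid all of them simultaneously.
The worst case stops just short of every target: 7 C, 16 D, 22 AA, 2 9-volt, 2 AAA — 7 + 16 + 22 + 2 + 2 = 49 batteries.
One more battery must push some type to its target, so 49 + 1 = 50.

50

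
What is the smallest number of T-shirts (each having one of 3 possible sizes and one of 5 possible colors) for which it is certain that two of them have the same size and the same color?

There are 3 × 5 = 15 (size, color) combinations acting as pigeonholes.
With 15 T-shirts we could place one in each, avoiding any repeat.
One more forces some (size, color) pair to hold 2, so 15 + 1 = 16.

16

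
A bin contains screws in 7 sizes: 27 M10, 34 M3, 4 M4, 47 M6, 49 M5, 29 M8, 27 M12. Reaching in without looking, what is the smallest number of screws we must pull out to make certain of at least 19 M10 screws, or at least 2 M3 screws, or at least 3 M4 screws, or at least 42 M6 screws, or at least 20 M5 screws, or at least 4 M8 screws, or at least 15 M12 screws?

Each of the 7 sizes has its own threshold; avoid all of them simultaneously.
The worst case stops just short of every target: 18 M10, 1 M3, 2 M4, 41 M6, 19 M5, 3 M8, 14 M12 — 18 + 1 + 2 + 41 + 19 + 3 + 14 = 98 screws.
One more screw must push some size to its target, so 98 + 1 = 99.

99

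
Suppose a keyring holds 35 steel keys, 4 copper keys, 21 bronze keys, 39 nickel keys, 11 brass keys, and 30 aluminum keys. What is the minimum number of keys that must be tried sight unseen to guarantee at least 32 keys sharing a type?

Treat the 6 types as pigeonholes.
In the worst case we take at most 31 of each type, but all 4 copper, all 21 bronze, all 11 brass, and all 30 aluminum (fewer than 31), giving 31 + 4 + 21 + 31 + 11 + 30 = 128.
One more key then forces some type to 32, so 128 + 1 = 129.

129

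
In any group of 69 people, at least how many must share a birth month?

There are 12 months of the year, which serve as the pigeonholes.
If each of the 12 months of the year held at most 5, the total would be at most 12 × 5 = 60 < 69, a contradiction.
So at least one holds ⌈69/12⌉ = 6.

6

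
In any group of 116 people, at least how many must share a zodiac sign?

If each of the 12 zodiac signs held at most 9, the total would be at most 12 × 9 = 108 < 116, a contradiction.
So at least one holds ⌈116/12⌉ = 10.

10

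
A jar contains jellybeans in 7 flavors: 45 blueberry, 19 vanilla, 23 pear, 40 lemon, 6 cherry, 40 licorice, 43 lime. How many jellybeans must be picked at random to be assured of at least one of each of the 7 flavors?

211

The hardest flavor to obtain is cherry: we could draw every other jellybean first — 216 − 6 = 210 jellybeans — without a single cherry one.
The next draw must be cherry, so 210 + 1 = 211.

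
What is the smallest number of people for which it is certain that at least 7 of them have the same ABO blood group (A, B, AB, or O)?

There are 4 ABO blood groups acting as pigeonholes.
With 4 × 6 = 24 people we could place exactly 6 in each, with no class reaching 7.
One more forces some class to hold 7, so 24 + 1 = 25.

25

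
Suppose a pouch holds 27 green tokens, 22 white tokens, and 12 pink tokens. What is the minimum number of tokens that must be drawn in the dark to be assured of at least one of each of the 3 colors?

The hardest color to obtain is pink: we could draw every other token first — 61 − 12 = 49 tokens — without a single pink one.
The next draw must be pink, so 49 + 1 = 50.

50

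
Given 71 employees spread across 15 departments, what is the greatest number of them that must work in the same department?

5

If each of the 15 departments held at most 4, the total would be at most 15 × 4 = 60 < 71, a contradiction.
So at least one holds ⌈71/15⌉ = 5.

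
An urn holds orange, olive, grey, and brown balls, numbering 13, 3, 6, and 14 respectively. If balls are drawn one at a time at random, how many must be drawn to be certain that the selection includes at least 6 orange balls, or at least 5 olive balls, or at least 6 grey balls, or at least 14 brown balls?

Each of the 4 colors has its own threshold; avoid all of them simultaneously.
The worst case stops just short of every target: 5 orange, all 3 olive, 5 grey, 13 brown — 5 + 3 + 5 + 13 = 26 balls.
One more ball must push some color to its target, so 26 + 1 = 27.

27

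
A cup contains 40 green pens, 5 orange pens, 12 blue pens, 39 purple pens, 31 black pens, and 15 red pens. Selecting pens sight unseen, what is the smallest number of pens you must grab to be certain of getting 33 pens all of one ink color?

In the worst case we take at most 32 of each ink color, but all 5 orange, all 12 blue, all 31 black, and all 15 red (fewer than 32), giving 32 + 5 + 12 + 32 + 31 + 15 = 127.
One more pen then forces some ink color to 33, so 127 + 1 = 128.

128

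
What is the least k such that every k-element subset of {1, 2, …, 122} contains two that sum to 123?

Partition {1, …, 122} into 61 pairs: {1,122}, {2,121}, …, {61,62}.
Choosing 61 integers — say the integers 1 through 61 — takes one from each pair and avoids the property.
Choosing 62 forces two into the same pair by pigeonhole, and those sum to 123. So 62.

62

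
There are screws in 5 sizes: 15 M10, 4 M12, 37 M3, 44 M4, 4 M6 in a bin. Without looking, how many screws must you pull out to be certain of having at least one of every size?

101

The hardest size to obtain is M12: we could draw every other screw first — 104 − 4 = 100 screws — without a single M12 one.
The next draw must be M12, so 100 + 1 = 101.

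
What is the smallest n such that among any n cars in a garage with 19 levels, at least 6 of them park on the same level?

96

There are 19 levels acting as pigeonholes.
With 19 × 5 = 95 cars we could place exactly 5 in each, with no class reaching 6.
One more forces some class to hold 6, so 95 + 1 = 96.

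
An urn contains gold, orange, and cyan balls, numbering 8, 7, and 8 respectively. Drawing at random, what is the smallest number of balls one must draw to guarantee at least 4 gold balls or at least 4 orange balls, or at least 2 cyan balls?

8

The worst case stops just short of every target: 3 gold, 3 orange, 1 cyan — 3 + 3 + 1 = 7 balls.
One more ball must push some color to its target, so 7 + 1 = 8.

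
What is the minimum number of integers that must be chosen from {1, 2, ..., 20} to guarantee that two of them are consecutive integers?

Partition {1, …, 20} into 10 pairs: {1,2}, {3,4}, …, {19,20}.
Choosing 10 integers — say the 10 even numbers 2, 4, …, 20 — takes one from each pair and avoids the property.
Choosing 11 forces two into the same pair by pigeonhole, and those are consecutive. So 11.

11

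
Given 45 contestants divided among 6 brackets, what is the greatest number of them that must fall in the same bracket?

The 45 contestants fall into 6 brackets.
If each of the 6 brackets held at most 7, the total would be at most 6 × 7 = 42 < 45, a contradiction.
So at least one holds ⌈45/6⌉ = 8.

8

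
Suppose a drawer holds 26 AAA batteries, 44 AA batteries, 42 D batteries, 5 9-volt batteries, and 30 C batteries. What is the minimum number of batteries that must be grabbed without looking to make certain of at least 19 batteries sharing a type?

In the worst case we take at most 18 of each type, but all 5 9-volt (fewer than 18), giving 18 + 18 + 18 + 5 + 18 = 77.
One more battery then forces some type to 19, so 77 + 1 = 78.

78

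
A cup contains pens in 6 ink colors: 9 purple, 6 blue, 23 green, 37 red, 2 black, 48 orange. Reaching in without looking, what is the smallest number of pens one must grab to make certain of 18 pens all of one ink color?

69

In the worst case we take at most 17 of each ink color, but all 9 purple, all 6 blue, and all 2 black (fewer than 17), giving 9 + 6 + 17 + 17 + 2 + 17 = 68.
One more pen then forces some ink color to 18, so 68 + 1 = 69.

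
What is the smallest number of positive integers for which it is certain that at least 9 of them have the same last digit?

There are 10 possible last digits acting as pigeonholes.
With 10 × 8 = 80 positive integers we could place exactly 8 in each, with no class reaching 9.
One more forces some class to hold 9, so 80 + 1 = 81.

81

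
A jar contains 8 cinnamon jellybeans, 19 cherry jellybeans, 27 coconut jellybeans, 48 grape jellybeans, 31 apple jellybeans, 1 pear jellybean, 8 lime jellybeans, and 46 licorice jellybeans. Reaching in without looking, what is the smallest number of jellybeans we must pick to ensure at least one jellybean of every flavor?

188

The hardest flavor to obtain is pear: we could draw every other jellybean first — 188 − 1 = 187 jellybeans — without a single pear one.
The next draw must be pear, so 187 + 1 = 188.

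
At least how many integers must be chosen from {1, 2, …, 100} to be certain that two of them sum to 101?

51

Partition {1, …, 100} into 50 pairs: {1,100}, {2,99}, …, {50,51}.
Choosing 50 integers — say the integers 1 through 50 — takes one from each pair and avoids the property.
Choosing 51 forces two into the same pair by pigeonhole, and those sum to 101. So 51.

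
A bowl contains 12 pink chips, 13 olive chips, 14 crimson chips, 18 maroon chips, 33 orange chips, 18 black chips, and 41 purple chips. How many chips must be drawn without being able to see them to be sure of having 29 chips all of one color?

132

In the worst case we take at most 28 of each color, but all 12 pink, all 13 olive, all 14 crimson, all 18 maroon, and all 18 black (fewer than 28), giving 12 + 13 + 14 + 18 + 28 + 18 + 28 = 131.
One more chip then forces some color to 29, so 131 + 1 = 132.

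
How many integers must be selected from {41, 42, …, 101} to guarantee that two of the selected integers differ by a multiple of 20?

21

Group the integers by remainder mod 20; there are 20 residue classes, each nonempty in this range.
Choosing one from each class (20 integers) avoids any shared remainder.
One more choice must repeat a class, so two differ by a multiple of 20. Hence 20 + 1 = 21.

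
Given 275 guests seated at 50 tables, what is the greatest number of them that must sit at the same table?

6

The 275 guests fall into 50 tables.
If each of the 50 tables held at most 5, the total would be at most 50 × 5 = 250 < 275, a contradiction.
So at least one holds ⌈275/50⌉ = 6.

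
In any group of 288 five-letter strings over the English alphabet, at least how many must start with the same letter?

12

If each of the 26 possible first letters held at most 11, the total would be at most 26 × 11 = 286 < 288, a contradiction.
So at least one holds ⌈288/26⌉ = 12.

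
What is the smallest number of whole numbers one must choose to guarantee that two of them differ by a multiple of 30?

Use the pigeonhole principle on residue classes: two integers differ by a multiple of 30 exactly when they share a remainder mod 30.
There are 30 residue classes mod 30, so 30 integers can all lie in distinct classes.
One more integer must repeat a residue, giving a difference divisible by 30. So n = 30 + 1 = 31.

31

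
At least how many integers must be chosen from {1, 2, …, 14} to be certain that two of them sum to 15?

8

Partition {1, …, 14} into 7 pairs: {1,14}, {2,13}, …, {7,8}.
Choosing 7 integers — say the integers 1 through 7 — takes one from each pair and avoids the property.
Choosing 8 forces two into the same pair by pigeonhole, and those sum to 15. So 8.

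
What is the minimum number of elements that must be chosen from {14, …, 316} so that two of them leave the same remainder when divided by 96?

97

Group the integers by remainder mod 96; there are 96 residue classes, each nonempty in this range.
Choosing one from each class (96 integers) avoids any shared remainder.
One more choice must repeat a class, so two differ by a multiple of 96. Hence 96 + 1 = 97.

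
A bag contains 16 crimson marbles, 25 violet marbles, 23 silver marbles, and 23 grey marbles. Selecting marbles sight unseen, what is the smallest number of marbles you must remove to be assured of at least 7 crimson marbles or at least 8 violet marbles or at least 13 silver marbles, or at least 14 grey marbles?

39

Each of the 4 colors has its own threshold; avoid all of them simultaneously.
The worst case stops just short of every target: 6 crimson, 7 violet, 12 silver, 13 grey — 6 + 7 + 12 + 13 = 38 marbles.
One more marble must push some color to its target, so 38 + 1 = 39.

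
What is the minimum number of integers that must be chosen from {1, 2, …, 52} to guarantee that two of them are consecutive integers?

27

Partition {1, …, 52} into 26 pairs: {1,2}, {3,4}, …, {51,52}.
Choosing 26 integers — say the 26 even numbers 2, 4, …, 52 — takes one from each pair and avoids the property.
Choosing 27 forces two into the same pair by pigeonhole, and those are consecutive. So 27.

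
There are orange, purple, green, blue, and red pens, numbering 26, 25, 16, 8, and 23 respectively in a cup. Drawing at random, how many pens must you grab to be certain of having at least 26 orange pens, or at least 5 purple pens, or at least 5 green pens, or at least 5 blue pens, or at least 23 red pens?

60

The worst case stops just short of every target: 25 orange, 4 purple, 4 green, 4 blue, 22 red — 25 + 4 + 4 + 4 + 22 = 59 pens.
One more pen must push some ink color to its target, so 59 + 1 = 60.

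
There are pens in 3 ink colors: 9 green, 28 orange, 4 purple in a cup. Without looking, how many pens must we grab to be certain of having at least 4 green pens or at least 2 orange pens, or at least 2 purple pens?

6

Each of the 3 ink colors has its own threshold; avoid all of them simultaneously.
The worst case stops just short of every target: 3 green, 1 orange, 1 purple — 3 + 1 + 1 = 5 pens.
One more pen must push some ink color to its target, so 5 + 1 = 6.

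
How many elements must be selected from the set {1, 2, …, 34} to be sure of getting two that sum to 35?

Partition {1, …, 34} into 17 pairs: {1,34}, {2,33}, …, {17,18}.
Choosing 17 integers — say the integers 1 through 17 — takes one from each pair and avoids the property.
Choosing 18 forces two into the same pair by pigeonhole, and those sum to 35. So 18.

18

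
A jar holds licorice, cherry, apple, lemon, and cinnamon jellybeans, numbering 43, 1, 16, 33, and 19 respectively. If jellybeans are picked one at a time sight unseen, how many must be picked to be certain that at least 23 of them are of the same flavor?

81

In the worst case we take at most 22 of each flavor, but all 1 cherry, all 16 apple, and all 19 cinnamon (fewer than 22), giving 22 + 1 + 16 + 22 + 19 = 80.
One more jellybean then forces some flavor to 23, so 80 + 1 = 81.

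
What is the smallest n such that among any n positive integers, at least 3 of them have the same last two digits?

201

There are 100 possible two-digit endings acting as pigeonholes.
With 100 × 2 = 200 positive integers we could place exactly 2 in each, with no class reaching 3.
One more forces some class to hold 3, so 200 + 1 = 201.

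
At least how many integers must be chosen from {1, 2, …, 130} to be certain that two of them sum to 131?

66

Partition {1, …, 130} into 65 pairs: {1,130}, {2,129}, …, {65,66}.
Choosing 65 integers — say the integers 1 through 65 — takes one from each pair and avoids the property.
Choosing 66 forces two into the same pair by pigeonhole, and those sum to 131. So 66.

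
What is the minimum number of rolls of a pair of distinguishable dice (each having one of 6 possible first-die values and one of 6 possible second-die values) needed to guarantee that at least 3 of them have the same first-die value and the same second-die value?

There are 6 × 6 = 36 (first-die value, second-die value) combinations acting as pigeonholes.
With 36 × 2 = 72 rolls of a pair of distinguishable dice we could place exactly 2 in each, with no (first-die value, second-die value) pair reaching 3.
One more forces some (first-die value, second-die value) pair to hold 3, so 72 + 1 = 73.

73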